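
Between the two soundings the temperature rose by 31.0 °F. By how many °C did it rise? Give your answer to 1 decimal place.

17.2 °C

A change of 1 °C equals a change of 1.8 °F: Δ°C = 31.0 × 0.5556 = 17.2 °C.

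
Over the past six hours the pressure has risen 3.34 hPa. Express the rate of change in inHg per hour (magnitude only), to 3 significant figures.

3.34 hPa / 6 h × 0.02953 inHg/hPa = 0.0164 inHg/h.

0.0164 inHg per hour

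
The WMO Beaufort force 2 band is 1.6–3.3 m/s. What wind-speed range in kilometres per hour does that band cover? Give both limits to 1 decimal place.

1.6–3.3 m/s × 3.6 = 5.8–11.9 km/h.

5.8 to 11.9 km/h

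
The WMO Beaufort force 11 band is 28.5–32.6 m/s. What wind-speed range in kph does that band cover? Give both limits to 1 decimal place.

28.5–32.6 m/s × 3.6 = 102.6–117.4 km/h.

102.6 to 117.4 km/h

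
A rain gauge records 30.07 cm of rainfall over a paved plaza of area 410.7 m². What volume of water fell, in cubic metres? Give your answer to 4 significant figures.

123.5 cubic metres

Depth: 30.07 cm × 10 = 300.7 mm.
1 mm over 1 m² is 1 L, so volume = 300.7 × 410.7 = 123497.49 L = 123.5 m³.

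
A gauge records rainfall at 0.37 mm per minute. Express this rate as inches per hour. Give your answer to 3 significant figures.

0.874 in/hour

0.37 mm/minute × 0.0393701 in/mm × 60 minute/hour = 0.874 in/hour.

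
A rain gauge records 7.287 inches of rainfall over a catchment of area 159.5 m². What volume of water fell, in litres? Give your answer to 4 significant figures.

29520 litres

Depth: 7.287 in × 25.4 = 185.0898 mm.
1 mm over 1 m² is 1 L, so volume = 185.0898 × 159.5 = 29521.823 L ≈ 29520 L.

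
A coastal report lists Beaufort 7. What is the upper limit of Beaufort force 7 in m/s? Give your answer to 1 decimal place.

Beaufort 7 (near gale) spans 13.9–17.1 m/s.

17.1 m/s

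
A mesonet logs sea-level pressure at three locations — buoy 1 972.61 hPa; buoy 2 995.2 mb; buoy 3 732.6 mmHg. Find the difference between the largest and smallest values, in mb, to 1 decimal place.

buoy 1: 972.61 hPa = 972.610 mb.
buoy 3: 732.6 mmHg = 976.720 mb.
Spread: 995.200 − 972.610 = 22.6 mb.

22.6 mb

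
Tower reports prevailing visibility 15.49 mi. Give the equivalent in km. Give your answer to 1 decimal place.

1 SM = 1.60934 km, so 15.49 × 1.60934 = 24.9 km.

24.9 km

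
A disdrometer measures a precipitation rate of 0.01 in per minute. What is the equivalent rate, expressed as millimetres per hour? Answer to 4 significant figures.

15.24 mm/hour

0.01 in/minute × 25.4 mm/in × 60 minute/hour = 15.24 mm/hour.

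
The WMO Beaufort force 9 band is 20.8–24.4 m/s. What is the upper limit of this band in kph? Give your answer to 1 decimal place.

20.8–24.4 m/s × 3.6 = 74.9–87.8 km/h.

87.8 km/h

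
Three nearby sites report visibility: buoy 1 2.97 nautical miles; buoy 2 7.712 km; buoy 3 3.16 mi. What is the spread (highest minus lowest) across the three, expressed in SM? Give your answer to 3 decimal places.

buoy 1: 2.97 nmi = 3.41781 SM.
buoy 2: 7.712 km = 4.79201 SM.
Spread: 4.79201 − 3.16000 = 1.632 SM.

1.632 SM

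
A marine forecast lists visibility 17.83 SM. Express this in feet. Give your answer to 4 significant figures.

94140 ft

1 SM = 5280 ft, so 17.83 × 5280 = 94140 ft.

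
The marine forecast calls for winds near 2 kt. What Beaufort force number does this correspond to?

Beaufort force 1

2 kt lies in the Beaufort 1 band (light air, 1–3 kt).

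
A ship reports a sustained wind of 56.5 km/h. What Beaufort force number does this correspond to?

56.5 km/h = 15.7 m/s, which is Beaufort 7 (near gale, 13.9–17.1 m/s).

Beaufort force 7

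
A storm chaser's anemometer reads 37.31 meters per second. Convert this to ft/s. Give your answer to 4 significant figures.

1 m/s = 3.28084 ft/s, so 37.31 × 3.28084 = 122.4 ft/s.

122.4 ft/s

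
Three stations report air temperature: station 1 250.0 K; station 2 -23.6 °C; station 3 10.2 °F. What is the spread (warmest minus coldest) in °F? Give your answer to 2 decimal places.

station 1: 250.0 K = -23.150 °C.
station 3: 10.2 °F = -12.111 °C.
Spread: (-12.111) − (-23.600) = 11.489 °C = 20.68 °F.

20.68 °F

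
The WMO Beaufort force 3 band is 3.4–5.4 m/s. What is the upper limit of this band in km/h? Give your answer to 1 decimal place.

3.4–5.4 m/s × 3.6 = 12.2–19.4 km/h.

19.4 km/h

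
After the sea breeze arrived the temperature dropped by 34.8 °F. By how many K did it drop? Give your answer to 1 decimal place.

19.3 K

A change of 1 °C equals a change of 1.8 °F: ΔK = 34.8 × 0.5556 = 19.3 K.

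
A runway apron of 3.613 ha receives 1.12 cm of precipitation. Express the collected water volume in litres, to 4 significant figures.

404700 litres

Depth: 1.12 cm × 10 = 11.2 mm.
Area: 3.613 ha = 36130 m².
1 mm over 1 m² is 1 L, so volume = 11.2 × 36130 = 404656 L ≈ 404700 L.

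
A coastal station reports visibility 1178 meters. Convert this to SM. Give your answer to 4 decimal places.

0.7320 SM

1 m = 0.000621371 SM, so 1178 × 0.000621371 = 0.7320 SM.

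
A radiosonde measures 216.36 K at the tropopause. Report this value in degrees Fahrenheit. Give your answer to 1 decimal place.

First to °C: -56.79 °C.
Then to °F: -70.2 °F.

-70.2 °F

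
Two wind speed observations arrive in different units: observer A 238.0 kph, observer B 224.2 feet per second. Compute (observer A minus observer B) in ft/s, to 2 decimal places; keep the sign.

-7.30 ft/s

observer A: 238.0 km/h = 216.9000 ft/s.
Difference: 216.9000 − 224.2000 = -7.30 ft/s.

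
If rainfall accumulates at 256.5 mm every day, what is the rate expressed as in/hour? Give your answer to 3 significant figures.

0.421 in/hour

256.5 mm/day × 0.0393701 in/mm × 0.0416667 day/hour = 0.421 in/hour.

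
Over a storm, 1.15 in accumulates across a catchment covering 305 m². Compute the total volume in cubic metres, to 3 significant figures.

Depth: 1.15 in × 25.4 = 29.21 mm.
1 mm over 1 m² is 1 L, so volume = 29.21 × 305 = 8909.05 L = 8.91 m³.

8.91 cubic metres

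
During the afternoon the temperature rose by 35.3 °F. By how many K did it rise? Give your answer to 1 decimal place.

Converting a difference, only the 9/5 scale factor applies: ΔK = 35.3 × 0.5556 = 19.6 K.

19.6 K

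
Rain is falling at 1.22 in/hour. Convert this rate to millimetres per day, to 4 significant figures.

743.7 mm/day

1.22 in/hour × 25.4 mm/in × 24 hour/day = 743.7 mm/day.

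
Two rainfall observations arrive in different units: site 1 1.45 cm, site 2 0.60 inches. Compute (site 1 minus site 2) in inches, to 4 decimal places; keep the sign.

site 1: 1.45 cm = 0.570866 in.
Difference: 0.570866 − 0.600000 = -0.0291 in.

-0.0291 in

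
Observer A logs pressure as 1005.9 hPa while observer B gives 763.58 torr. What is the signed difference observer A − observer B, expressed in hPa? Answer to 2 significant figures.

observer B: 763.58 mmHg = 1018.02 hPa.
Difference: 1005.90 − 1018.02 = -12 hPa.

-12 hPa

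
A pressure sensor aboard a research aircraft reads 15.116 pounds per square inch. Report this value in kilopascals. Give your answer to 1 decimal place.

1 psi = 6.89476 kPa, so 15.116 × 6.89476 = 104.2 kPa.

104.2 kPa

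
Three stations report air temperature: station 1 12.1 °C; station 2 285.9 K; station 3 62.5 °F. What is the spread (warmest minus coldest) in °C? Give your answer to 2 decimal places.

4.84 °C

station 2: 285.9 K = 12.750 °C.
station 3: 62.5 °F = 16.944 °C.
Spread: 16.944 − 12.100 = 4.844 °C.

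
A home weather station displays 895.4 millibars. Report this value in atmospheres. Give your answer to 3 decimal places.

0.884 atm

1 mb = 0.000986923 atm, so 895.4 × 0.000986923 = 0.884 atm.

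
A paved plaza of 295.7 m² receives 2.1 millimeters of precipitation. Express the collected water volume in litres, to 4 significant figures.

1 mm over 1 m² is 1 L, so volume = 2.1 × 295.7 = 620.97 L ≈ 621.0 L.

621.0 litres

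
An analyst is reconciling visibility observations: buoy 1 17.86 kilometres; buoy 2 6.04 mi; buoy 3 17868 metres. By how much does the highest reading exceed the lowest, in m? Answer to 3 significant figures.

8150 m

buoy 1: 17.86 km = 17860.00 m.
buoy 2: 6.04 SM = 9720.44 m.
Spread: 17868.00 − 9720.44 = 8150 m.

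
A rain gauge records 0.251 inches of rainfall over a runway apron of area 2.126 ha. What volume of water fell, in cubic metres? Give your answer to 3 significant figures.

Depth: 0.251 in × 25.4 = 6.3754 mm.
Area: 2.126 ha = 21260 m².
1 mm over 1 m² is 1 L, so volume = 6.3754 × 21260 = 135541 L = 136 m³.

136 cubic metres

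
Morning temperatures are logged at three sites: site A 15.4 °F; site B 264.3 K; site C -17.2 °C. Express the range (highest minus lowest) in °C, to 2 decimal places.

8.35 °C

site A: 15.4 °F = -9.222 °C.
site B: 264.3 K = -8.850 °C.
Spread: (-8.850) − (-17.200) = 8.350 °C.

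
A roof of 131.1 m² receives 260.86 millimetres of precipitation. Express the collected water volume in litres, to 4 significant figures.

1 mm over 1 m² is 1 L, so volume = 260.86 × 131.1 = 34198.746 L ≈ 34200 L.

34200 litres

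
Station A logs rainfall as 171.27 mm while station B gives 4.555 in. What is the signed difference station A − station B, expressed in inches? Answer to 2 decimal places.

2.19 in

station A: 171.27 mm = 6.7429 in.
Difference: 6.7429 − 4.5550 = 2.19 in.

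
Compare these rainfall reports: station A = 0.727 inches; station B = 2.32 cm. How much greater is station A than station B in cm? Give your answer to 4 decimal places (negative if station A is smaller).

-0.4734 cm

station A: 0.727 in = 1.846580 cm.
Difference: 1.846580 − 2.320000 = -0.4734 cm.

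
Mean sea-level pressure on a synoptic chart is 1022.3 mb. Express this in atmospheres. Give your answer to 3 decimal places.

1 mb = 0.000986923 atm, so 1022.3 × 0.000986923 = 1.009 atm.

1.009 atm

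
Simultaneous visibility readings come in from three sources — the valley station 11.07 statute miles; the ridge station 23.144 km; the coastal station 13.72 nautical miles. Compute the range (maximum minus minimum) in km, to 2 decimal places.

the valley station: 11.07 SM = 17.8154 km.
the coastal station: 13.72 nmi = 25.4094 km.
Spread: 25.4094 − 17.8154 = 7.59 km.

7.59 km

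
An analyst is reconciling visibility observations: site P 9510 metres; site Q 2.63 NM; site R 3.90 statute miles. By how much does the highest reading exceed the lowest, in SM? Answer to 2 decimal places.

2.88 SM

site P: 9510 m = 5.9092 SM.
site Q: 2.63 nmi = 3.0265 SM.
Spread: 5.9092 − 3.0265 = 2.88 SM.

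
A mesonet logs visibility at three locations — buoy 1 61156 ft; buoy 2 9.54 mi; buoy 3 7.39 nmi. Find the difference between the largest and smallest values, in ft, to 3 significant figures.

16300 ft

buoy 2: 9.54 SM = 50371.20 ft.
buoy 3: 7.39 nmi = 44902.49 ft.
Spread: 61156.00 − 44902.49 = 16300 ft.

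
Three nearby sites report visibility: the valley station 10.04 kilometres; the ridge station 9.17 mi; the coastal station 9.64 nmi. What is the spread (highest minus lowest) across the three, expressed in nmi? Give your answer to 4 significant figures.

4.219 nmi

the valley station: 10.04 km = 5.42117 nmi.
the ridge station: 9.17 SM = 7.96851 nmi.
Spread: 9.64000 − 5.42117 = 4.219 nmi.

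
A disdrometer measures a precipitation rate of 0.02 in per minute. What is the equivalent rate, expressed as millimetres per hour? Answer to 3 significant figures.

0.02 in/minute × 25.4 mm/in × 60 minute/hour = 30.5 mm/hour.

30.5 mm/hour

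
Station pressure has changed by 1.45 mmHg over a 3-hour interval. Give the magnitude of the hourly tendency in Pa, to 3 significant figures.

1.45 mmHg / 3 h × 133.322 Pa/mmHg = 64.4 Pa/h.

64.4 Pa per hour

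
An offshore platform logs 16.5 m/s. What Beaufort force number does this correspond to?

Beaufort force 7

16.5 m/s lies in the Beaufort 7 band (near gale, 13.9–17.1 m/s).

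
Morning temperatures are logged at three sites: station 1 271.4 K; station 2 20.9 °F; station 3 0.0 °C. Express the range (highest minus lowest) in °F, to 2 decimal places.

11.10 °F

station 1: 271.4 K = -1.750 °C.
station 2: 20.9 °F = -6.167 °C.
Spread: 0.000 − (-6.167) = 6.167 °C = 11.10 °F.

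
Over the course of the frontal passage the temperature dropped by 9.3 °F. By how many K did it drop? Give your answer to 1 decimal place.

For a temperature change the 32° offset cancels: ΔK = 9.3 × 0.5556 = 5.2 K.

5.2 K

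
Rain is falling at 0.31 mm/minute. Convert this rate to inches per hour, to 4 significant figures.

0.7323 in/hour

0.31 mm/minute × 0.0393701 in/mm × 60 minute/hour = 0.7323 in/hour.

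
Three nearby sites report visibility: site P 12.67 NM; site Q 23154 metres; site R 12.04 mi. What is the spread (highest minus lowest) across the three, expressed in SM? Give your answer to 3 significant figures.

site P: 12.67 nmi = 14.5804 SM.
site Q: 23154 m = 14.3872 SM.
Spread: 14.5804 − 12.0400 = 2.54 SM.

2.54 SM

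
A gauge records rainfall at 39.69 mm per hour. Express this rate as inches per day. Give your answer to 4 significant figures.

39.69 mm/hour × 0.0393701 in/mm × 24 hour/day = 37.50 in/day.

37.50 in/day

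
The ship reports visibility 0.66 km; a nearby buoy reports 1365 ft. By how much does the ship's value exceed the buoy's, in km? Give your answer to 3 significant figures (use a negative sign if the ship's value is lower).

0.244 km

the buoy: 1365 ft = 0.41605 km.
Difference: 0.66000 − 0.41605 = 0.244 km.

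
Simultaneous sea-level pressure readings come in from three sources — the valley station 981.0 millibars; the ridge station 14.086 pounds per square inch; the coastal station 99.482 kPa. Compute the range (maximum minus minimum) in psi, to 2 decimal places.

the valley station: 981.0 mb = 14.2282 psi.
the coastal station: 99.482 kPa = 14.4286 psi.
Spread: 14.4286 − 14.0860 = 0.34 psi.

0.34 psi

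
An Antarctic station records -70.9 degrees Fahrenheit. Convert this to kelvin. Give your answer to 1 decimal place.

216.0 K

First to °C: -57.17 °C.
Then to K: 216.0 K.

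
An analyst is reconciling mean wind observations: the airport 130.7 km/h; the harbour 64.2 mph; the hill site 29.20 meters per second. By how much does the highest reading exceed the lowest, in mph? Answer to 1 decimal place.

the airport: 130.7 km/h = 81.213 mph.
the hill site: 29.20 m/s = 65.319 mph.
Spread: 81.213 − 64.200 = 17.0 mph.

17.0 mph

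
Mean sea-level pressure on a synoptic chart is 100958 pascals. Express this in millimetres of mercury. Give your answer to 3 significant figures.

757 mmHg

1 Pa = 0.00750062 mmHg, so 100958 × 0.00750062 = 757 mmHg.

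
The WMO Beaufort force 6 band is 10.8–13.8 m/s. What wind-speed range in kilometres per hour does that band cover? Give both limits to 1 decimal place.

10.8–13.8 m/s × 3.6 = 38.9–49.7 km/h.

38.9 to 49.7 km/h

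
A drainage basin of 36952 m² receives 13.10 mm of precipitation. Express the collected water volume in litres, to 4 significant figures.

484100 litres

1 mm over 1 m² is 1 L, so volume = 13.1 × 36952 = 484071.2 L ≈ 484100 L.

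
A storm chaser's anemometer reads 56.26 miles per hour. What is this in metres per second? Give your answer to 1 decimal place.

25.2 m/s

1 mph = 0.44704 m/s, so 56.26 × 0.44704 = 25.2 m/s.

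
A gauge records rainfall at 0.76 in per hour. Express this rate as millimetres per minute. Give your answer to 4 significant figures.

0.76 in/hour × 25.4 mm/in × 0.0166667 hour/minute = 0.3217 mm/minute.

0.3217 mm/minute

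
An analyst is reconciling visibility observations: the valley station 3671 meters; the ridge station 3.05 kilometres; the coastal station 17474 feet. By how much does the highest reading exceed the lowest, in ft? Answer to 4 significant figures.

the valley station: 3671 m = 12043.96 ft.
the ridge station: 3.05 km = 10006.56 ft.
Spread: 17474.00 − 10006.56 = 7467 ft.

7467 ft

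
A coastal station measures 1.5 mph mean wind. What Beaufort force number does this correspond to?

1.5 mph = 0.7 m/s, which is Beaufort 1 (light air, 0.3–1.5 m/s).

Beaufort force 1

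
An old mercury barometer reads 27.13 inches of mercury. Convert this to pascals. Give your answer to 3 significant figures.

1 inHg = 3386.39 Pa, so 27.13 × 3386.39 = 91900 Pa.

91900 Pa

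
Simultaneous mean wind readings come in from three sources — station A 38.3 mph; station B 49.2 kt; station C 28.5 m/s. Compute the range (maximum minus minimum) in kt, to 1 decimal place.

22.1 kt

station A: 38.3 mph = 33.282 kt.
station C: 28.5 m/s = 55.400 kt.
Spread: 55.400 − 33.282 = 22.1 kt.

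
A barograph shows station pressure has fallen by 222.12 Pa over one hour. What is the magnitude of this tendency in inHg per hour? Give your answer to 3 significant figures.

0.0656 inHg per hour

222.12 Pa / 1 h × 0.0002953 inHg/Pa = 0.0656 inHg/h.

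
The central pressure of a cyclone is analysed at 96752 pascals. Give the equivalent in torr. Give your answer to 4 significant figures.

1 Pa = 0.00750062 mmHg, so 96752 × 0.00750062 = 725.7 mmHg.

725.7 mmHg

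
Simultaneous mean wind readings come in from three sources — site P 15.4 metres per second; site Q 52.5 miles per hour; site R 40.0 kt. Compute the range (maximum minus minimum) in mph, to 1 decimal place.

18.1 mph

site P: 15.4 m/s = 34.449 mph.
site R: 40.0 kt = 46.031 mph.
Spread: 52.500 − 34.449 = 18.1 mph.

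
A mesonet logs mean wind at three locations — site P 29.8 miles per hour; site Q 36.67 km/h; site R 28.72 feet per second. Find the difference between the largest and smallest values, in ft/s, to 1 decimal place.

15.0 ft/s

site P: 29.8 mph = 43.707 ft/s.
site Q: 36.67 km/h = 33.419 ft/s.
Spread: 43.707 − 28.720 = 15.0 ft/s.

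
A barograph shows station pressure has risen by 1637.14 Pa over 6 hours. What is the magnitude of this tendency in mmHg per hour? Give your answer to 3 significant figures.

1637.14 Pa / 6 h × 0.00750062 mmHg/Pa = 2.05 mmHg/h.

2.05 mmHg per hour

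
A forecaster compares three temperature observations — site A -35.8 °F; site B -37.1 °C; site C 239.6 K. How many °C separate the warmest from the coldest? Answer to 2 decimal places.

4.12 °C

site A: -35.8 °F = -37.667 °C.
site C: 239.6 K = -33.550 °C.
Spread: (-33.550) − (-37.667) = 4.117 °C.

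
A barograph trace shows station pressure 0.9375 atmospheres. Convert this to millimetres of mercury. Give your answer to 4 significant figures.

712.5 mmHg

1 atm = 760 mmHg, so 0.9375 × 760 = 712.5 mmHg.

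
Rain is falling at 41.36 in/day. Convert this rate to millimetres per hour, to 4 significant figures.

43.77 mm/hour

41.36 in/day × 25.4 mm/in × 0.0416667 day/hour = 43.77 mm/hour.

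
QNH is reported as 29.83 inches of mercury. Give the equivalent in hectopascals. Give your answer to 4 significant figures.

1010 hPa

1 inHg = 33.8639 hPa, so 29.83 × 33.8639 = 1010 hPa.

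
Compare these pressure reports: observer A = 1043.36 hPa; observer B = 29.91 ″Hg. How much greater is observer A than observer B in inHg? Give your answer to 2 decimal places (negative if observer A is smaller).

0.90 inHg

observer A: 1043.36 hPa = 30.8104 inHg.
Difference: 30.8104 − 29.9100 = 0.90 inHg.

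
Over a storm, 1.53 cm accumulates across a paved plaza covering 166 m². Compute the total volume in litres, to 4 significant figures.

Depth: 1.53 cm × 10 = 15.3 mm.
1 mm over 1 m² is 1 L, so volume = 15.3 × 166 = 2539.8 L ≈ 2540 L.

2540 litres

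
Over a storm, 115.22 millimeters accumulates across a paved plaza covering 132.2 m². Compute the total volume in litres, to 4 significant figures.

1 mm over 1 m² is 1 L, so volume = 115.22 × 132.2 = 15232.084 L ≈ 15230 L.

15230 litres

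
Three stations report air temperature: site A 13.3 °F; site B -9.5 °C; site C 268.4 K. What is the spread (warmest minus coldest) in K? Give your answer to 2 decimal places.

5.64 K

site A: 13.3 °F = -10.389 °C.
site C: 268.4 K = -4.750 °C.
Spread: (-4.750) − (-10.389) = 5.639 °C.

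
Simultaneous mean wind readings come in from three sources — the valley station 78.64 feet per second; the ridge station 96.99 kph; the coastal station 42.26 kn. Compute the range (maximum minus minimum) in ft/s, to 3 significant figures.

the ridge station: 96.99 km/h = 88.391 ft/s.
the coastal station: 42.26 kt = 71.327 ft/s.
Spread: 88.391 − 71.327 = 17.1 ft/s.

17.1 ft/s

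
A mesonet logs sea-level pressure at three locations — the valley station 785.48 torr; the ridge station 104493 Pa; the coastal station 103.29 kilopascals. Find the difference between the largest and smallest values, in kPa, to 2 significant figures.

1.4 kPa

the valley station: 785.48 mmHg = 104.722 kPa.
the ridge station: 104493 Pa = 104.493 kPa.
Spread: 104.722 − 103.290 = 1.4 kPa.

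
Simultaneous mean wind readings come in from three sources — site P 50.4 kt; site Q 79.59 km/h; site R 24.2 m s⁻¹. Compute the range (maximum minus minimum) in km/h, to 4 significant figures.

site P: 50.4 kt = 93.3408 km/h.
site R: 24.2 m/s = 87.1200 km/h.
Spread: 93.3408 − 79.5900 = 13.75 km/h.

13.75 km/h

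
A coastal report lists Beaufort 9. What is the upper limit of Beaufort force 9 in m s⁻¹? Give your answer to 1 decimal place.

Beaufort 9 (strong gale) spans 20.8–24.4 m/s.

24.4 m/s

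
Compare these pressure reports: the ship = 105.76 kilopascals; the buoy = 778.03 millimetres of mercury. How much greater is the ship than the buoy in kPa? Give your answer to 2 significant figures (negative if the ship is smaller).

2.0 kPa

the buoy: 778.03 mmHg = 103.729 kPa.
Difference: 105.760 − 103.729 = 2.0 kPa.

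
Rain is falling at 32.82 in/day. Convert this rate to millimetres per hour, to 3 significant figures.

34.7 mm/hour

32.82 in/day × 25.4 mm/in × 0.0416667 day/hour = 34.7 mm/hour.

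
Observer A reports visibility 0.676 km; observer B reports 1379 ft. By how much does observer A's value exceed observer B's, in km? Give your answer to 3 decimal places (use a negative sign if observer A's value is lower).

observer B: 1379 ft = 0.42032 km.
Difference: 0.67600 − 0.42032 = 0.256 km.

0.256 km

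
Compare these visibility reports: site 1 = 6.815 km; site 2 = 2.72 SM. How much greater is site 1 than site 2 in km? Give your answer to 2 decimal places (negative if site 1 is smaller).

2.44 km

site 2: 2.72 SM = 4.3774 km.
Difference: 6.8150 − 4.3774 = 2.44 km.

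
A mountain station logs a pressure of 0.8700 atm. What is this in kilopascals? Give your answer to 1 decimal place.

88.2 kPa

1 atm = 101.325 kPa, so 0.8700 × 101.325 = 88.2 kPa.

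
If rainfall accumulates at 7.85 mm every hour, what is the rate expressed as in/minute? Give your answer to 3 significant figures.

7.85 mm/hour × 0.0393701 in/mm × 0.0166667 hour/minute = 0.00515 in/minute.

0.00515 in/minute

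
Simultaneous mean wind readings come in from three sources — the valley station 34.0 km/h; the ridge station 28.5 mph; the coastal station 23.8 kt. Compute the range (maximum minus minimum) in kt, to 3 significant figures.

the valley station: 34.0 km/h = 18.3585 kt.
the ridge station: 28.5 mph = 24.7658 kt.
Spread: 24.7658 − 18.3585 = 6.41 kt.

6.41 kt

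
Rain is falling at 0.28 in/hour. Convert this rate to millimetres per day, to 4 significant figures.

170.7 mm/day

0.28 in/hour × 25.4 mm/in × 24 hour/day = 170.7 mm/day.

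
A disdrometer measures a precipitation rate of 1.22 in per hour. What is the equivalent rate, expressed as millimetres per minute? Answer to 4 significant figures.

0.5165 mm/minute

1.22 in/hour × 25.4 mm/in × 0.0166667 hour/minute = 0.5165 mm/minute.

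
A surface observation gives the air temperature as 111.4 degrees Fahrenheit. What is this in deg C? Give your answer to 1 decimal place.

44.1 °C

°C = (°F − 32) × 5/9 = (111.4 − 32) / 1.8 = 44.1 °C.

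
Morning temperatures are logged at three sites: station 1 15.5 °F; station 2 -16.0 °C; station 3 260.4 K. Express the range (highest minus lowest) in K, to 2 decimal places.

station 1: 15.5 °F = -9.167 °C.
station 3: 260.4 K = -12.750 °C.
Spread: (-9.167) − (-16.000) = 6.833 °C.

6.83 K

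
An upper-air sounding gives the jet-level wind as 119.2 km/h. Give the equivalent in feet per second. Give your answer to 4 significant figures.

108.6 ft/s

1 km/h = 0.911344 ft/s, so 119.2 × 0.911344 = 108.6 ft/s.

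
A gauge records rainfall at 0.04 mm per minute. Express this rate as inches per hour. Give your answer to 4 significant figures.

0.09449 in/hour

0.04 mm/minute × 0.0393701 in/mm × 60 minute/hour = 0.09449 in/hour.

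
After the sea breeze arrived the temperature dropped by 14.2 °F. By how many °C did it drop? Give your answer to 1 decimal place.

A change of 1 °C equals a change of 1.8 °F: Δ°C = 14.2 × 0.5556 = 7.9 °C.

7.9 °C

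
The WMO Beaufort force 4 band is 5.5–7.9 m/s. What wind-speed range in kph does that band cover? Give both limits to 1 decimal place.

5.5–7.9 m/s × 3.6 = 19.8–28.4 km/h.

19.8 to 28.4 km/h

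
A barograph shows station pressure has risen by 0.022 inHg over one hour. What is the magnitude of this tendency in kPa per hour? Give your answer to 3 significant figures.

0.0745 kPa per hour

0.022 inHg / 1 h × 3.38639 kPa/inHg = 0.0745 kPa/h.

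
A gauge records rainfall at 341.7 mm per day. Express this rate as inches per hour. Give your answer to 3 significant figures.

0.561 in/hour

341.7 mm/day × 0.0393701 in/mm × 0.0416667 day/hour = 0.561 in/hour.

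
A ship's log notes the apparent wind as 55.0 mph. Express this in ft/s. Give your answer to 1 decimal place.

1 mph = 1.46667 ft/s, so 55.0 × 1.46667 = 80.7 ft/s.

80.7 ft/s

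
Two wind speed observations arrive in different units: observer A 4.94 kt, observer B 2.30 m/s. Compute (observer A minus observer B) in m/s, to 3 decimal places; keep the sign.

observer A: 4.94 kt = 2.54136 m/s.
Difference: 2.54136 − 2.30000 = 0.241 m/s.

0.241 m/s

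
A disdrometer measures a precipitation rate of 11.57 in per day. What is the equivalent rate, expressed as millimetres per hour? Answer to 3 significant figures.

12.2 mm/hour

11.57 in/day × 25.4 mm/in × 0.0416667 day/hour = 12.2 mm/hour.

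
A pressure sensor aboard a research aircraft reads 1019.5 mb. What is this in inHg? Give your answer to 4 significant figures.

1 mb = 0.02953 inHg, so 1019.5 × 0.02953 = 30.11 inHg.

30.11 inHg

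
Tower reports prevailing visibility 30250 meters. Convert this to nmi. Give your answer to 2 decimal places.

1 m = 0.000539957 nmi, so 30250 × 0.000539957 = 16.33 nmi.

16.33 nmi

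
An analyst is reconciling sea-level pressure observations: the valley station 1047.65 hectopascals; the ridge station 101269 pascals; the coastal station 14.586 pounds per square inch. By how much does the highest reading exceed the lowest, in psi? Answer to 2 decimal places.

the valley station: 1047.65 hPa = 15.1949 psi.
the ridge station: 101269 Pa = 14.6878 psi.
Spread: 15.1949 − 14.5860 = 0.61 psi.

0.61 psi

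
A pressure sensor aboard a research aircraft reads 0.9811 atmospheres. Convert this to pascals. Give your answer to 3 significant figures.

1 atm = 101325 Pa, so 0.9811 × 101325 = 99400 Pa.

99400 Pa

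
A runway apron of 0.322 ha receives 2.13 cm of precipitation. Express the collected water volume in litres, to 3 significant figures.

Depth: 2.13 cm × 10 = 21.3 mm.
Area: 0.322 ha = 3220 m².
1 mm over 1 m² is 1 L, so volume = 21.3 × 3220 = 68586 L ≈ 68600 L.

68600 litres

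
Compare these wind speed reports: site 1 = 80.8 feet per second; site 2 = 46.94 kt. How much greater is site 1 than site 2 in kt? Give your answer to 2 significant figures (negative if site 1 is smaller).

site 1: 80.8 ft/s = 47.8727 kt.
Difference: 47.8727 − 46.9400 = 0.93 kt.

0.93 kt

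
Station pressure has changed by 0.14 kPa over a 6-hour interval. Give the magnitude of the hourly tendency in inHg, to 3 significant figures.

0.14 kPa / 6 h × 0.2953 inHg/kPa = 0.00689 inHg/h.

0.00689 inHg per hour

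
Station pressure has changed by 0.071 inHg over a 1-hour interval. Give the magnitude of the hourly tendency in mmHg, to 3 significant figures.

0.071 inHg / 1 h × 25.4 mmHg/inHg = 1.80 mmHg/h.

1.80 mmHg per hour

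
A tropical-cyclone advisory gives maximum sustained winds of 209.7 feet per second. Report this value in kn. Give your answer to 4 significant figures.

1 ft/s = 0.592484 kt, so 209.7 × 0.592484 = 124.2 kt.

124.2 kt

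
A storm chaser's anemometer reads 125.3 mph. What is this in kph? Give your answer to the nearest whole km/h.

202 km/h

1 mph = 1.60934 km/h, so 125.3 × 1.60934 = 202 km/h.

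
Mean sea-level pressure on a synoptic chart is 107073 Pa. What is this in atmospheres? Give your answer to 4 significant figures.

1.057 atm

1 Pa = 9.86923e-06 atm, so 107073 × 9.86923e-06 = 1.057 atm.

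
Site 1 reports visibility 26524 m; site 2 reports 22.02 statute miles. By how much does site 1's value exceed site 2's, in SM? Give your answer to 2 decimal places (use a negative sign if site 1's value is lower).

-5.54 SM

site 1: 26524 m = 16.4812 SM.
Difference: 16.4812 − 22.0200 = -5.54 SM.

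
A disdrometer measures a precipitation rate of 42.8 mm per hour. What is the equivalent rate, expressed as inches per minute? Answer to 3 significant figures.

0.0281 in/minute

42.8 mm/hour × 0.0393701 in/mm × 0.0166667 hour/minute = 0.0281 in/minute.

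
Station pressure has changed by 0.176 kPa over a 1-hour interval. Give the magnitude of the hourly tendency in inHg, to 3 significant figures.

0.0520 inHg per hour

0.176 kPa / 1 h × 0.2953 inHg/kPa = 0.0520 inHg/h.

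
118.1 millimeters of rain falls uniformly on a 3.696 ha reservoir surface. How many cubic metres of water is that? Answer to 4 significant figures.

Area: 3.696 ha = 36960 m².
1 mm over 1 m² is 1 L, so volume = 118.1 × 36960 = 4364976 L = 4365 m³.

4365 cubic metres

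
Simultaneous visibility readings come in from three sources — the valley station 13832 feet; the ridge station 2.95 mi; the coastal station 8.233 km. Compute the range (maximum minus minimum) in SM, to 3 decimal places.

2.496 SM

the valley station: 13832 ft = 2.61970 SM.
the coastal station: 8.233 km = 5.11575 SM.
Spread: 5.11575 − 2.61970 = 2.496 SM.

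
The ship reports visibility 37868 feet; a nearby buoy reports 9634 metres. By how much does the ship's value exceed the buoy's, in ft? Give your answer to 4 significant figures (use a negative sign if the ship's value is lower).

6260 ft

the buoy: 9634 m = 31607.61 ft.
Difference: 37868.00 − 31607.61 = 6260 ft.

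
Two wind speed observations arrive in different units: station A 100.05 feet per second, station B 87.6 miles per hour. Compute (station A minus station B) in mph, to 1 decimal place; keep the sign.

station A: 100.05 ft/s = 68.216 mph.
Difference: 68.216 − 87.600 = -19.4 mph.

-19.4 mph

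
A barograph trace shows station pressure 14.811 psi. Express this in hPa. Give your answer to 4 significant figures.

1 psi = 68.9476 hPa, so 14.811 × 68.9476 = 1021 hPa.

1021 hPa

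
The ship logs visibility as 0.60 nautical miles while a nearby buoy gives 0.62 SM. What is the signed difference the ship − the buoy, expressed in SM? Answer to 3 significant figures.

0.0705 SM

the ship: 0.60 nmi = 0.690468 SM.
Difference: 0.690468 − 0.620000 = 0.0705 SM.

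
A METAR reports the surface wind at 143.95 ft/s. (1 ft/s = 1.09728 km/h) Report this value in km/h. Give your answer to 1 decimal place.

158.0 km/h

1 ft/s = 1.09728 km/h, so 143.95 × 1.09728 = 158.0 km/h.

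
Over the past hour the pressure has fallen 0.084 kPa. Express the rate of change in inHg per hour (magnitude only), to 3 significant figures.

0.0248 inHg per hour

0.084 kPa / 1 h × 0.2953 inHg/kPa = 0.0248 inHg/h.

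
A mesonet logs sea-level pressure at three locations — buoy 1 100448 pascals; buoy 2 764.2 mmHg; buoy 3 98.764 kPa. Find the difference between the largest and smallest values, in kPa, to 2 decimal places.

buoy 1: 100448 Pa = 100.4480 kPa.
buoy 2: 764.2 mmHg = 101.8850 kPa.
Spread: 101.8850 − 98.7640 = 3.12 kPa.

3.12 kPa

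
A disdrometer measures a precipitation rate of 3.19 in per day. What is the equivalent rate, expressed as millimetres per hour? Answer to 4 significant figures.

3.19 in/day × 25.4 mm/in × 0.0416667 day/hour = 3.376 mm/hour.

3.376 mm/hour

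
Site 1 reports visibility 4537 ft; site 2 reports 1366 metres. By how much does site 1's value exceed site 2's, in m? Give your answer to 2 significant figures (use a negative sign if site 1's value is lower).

site 1: 4537 ft = 1382.88 m.
Difference: 1382.88 − 1366.00 = 17 m.

17 m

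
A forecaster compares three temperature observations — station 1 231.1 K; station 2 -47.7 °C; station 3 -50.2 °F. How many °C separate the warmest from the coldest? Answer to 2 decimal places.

5.65 °C

station 1: 231.1 K = -42.050 °C.
station 3: -50.2 °F = -45.667 °C.
Spread: (-42.050) − (-47.700) = 5.650 °C.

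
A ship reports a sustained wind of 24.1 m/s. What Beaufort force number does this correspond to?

24.1 m/s lies in the Beaufort 9 band (strong gale, 20.8–24.4 m/s).

Beaufort force 9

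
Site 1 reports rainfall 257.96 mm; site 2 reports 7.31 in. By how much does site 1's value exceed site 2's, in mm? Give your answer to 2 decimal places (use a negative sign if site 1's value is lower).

site 2: 7.31 in = 185.6740 mm.
Difference: 257.9600 − 185.6740 = 72.29 mm.

72.29 mm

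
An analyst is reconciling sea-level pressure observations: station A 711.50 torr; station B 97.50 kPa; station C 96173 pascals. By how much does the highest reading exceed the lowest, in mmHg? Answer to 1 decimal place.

station B: 97.50 kPa = 731.310 mmHg.
station C: 96173 Pa = 721.357 mmHg.
Spread: 731.310 − 711.500 = 19.8 mmHg.

19.8 mmHg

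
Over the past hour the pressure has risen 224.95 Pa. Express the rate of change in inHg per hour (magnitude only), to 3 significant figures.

0.0664 inHg per hour

224.95 Pa / 1 h × 0.0002953 inHg/Pa = 0.0664 inHg/h.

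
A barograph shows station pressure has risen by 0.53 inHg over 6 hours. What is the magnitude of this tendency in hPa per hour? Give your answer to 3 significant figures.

0.53 inHg / 6 h × 33.8639 hPa/inHg = 2.99 hPa/h.

2.99 hPa per hour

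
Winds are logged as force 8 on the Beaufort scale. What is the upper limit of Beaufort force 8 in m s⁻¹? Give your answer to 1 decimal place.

Beaufort 8 (gale) spans 17.2–20.7 m/s.

20.7 m/s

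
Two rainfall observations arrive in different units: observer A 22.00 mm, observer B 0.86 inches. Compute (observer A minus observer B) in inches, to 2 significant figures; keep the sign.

observer A: 22.00 mm = 0.866142 in.
Difference: 0.866142 − 0.860000 = 0.0061 in.

0.0061 in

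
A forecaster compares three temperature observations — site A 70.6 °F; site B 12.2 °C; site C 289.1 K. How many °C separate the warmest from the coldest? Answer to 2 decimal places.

site A: 70.6 °F = 21.444 °C.
site C: 289.1 K = 15.950 °C.
Spread: 21.444 − 12.200 = 9.244 °C.

9.24 °C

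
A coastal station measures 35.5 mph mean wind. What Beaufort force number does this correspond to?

35.5 mph = 15.9 m/s, which is Beaufort 7 (near gale, 13.9–17.1 m/s).

Beaufort force 7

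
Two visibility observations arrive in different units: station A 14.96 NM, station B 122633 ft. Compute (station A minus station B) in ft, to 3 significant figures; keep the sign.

-31700 ft

station A: 14.96 nmi = 90898.69 ft.
Difference: 90898.69 − 122633.00 = -31700 ft.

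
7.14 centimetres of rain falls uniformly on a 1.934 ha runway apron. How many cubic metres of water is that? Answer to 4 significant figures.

1381 cubic metres

Depth: 7.14 cm × 10 = 71.4 mm.
Area: 1.934 ha = 19340 m².
1 mm over 1 m² is 1 L, so volume = 71.4 × 19340 = 1380876 L = 1381 m³.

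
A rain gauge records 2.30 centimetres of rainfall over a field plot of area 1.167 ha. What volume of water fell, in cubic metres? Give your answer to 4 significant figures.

268.4 cubic metres

Depth: 2.30 cm × 10 = 23 mm.
Area: 1.167 ha = 11670 m².
1 mm over 1 m² is 1 L, so volume = 23 × 11670 = 268410 L = 268.4 m³.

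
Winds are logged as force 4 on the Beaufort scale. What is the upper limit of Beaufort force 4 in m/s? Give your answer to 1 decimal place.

Beaufort 4 (moderate breeze) spans 5.5–7.9 m/s.

7.9 m/s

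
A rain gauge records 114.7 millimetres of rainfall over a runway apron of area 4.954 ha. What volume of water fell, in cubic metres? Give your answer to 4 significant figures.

Area: 4.954 ha = 49540 m².
1 mm over 1 m² is 1 L, so volume = 114.7 × 49540 = 5682238 L = 5682 m³.

5682 cubic metres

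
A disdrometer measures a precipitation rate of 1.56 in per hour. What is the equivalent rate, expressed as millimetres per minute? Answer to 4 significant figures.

0.6604 mm/minute

1.56 in/hour × 25.4 mm/in × 0.0166667 hour/minute = 0.6604 mm/minute.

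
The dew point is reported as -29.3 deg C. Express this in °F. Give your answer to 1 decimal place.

-20.7 °F

°F = °C × 9/5 + 32 = -29.3 × 1.8 + 32 = -20.7 °F.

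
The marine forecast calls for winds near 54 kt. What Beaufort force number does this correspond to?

54 kt lies in the Beaufort 10 band (storm, 48–55 kt).

Beaufort force 10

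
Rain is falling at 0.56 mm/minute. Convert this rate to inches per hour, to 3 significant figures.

1.32 in/hour

0.56 mm/minute × 0.0393701 in/mm × 60 minute/hour = 1.32 in/hour.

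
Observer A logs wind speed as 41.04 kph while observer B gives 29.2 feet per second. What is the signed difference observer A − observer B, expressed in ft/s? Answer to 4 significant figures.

8.202 ft/s

observer A: 41.04 km/h = 37.40157 ft/s.
Difference: 37.40157 − 29.20000 = 8.202 ft/s.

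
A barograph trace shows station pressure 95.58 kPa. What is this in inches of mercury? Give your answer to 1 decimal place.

1 kPa = 0.2953 inHg, so 95.58 × 0.2953 = 28.2 inHg.

28.2 inHg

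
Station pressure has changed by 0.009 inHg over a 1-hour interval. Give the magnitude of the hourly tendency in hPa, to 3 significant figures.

0.009 inHg / 1 h × 33.8639 hPa/inHg = 0.305 hPa/h.

0.305 hPa per hour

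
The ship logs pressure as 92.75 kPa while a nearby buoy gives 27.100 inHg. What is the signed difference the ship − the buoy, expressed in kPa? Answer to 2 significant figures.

0.98 kPa

the buoy: 27.100 inHg = 91.7711 kPa.
Difference: 92.7500 − 91.7711 = 0.98 kPa.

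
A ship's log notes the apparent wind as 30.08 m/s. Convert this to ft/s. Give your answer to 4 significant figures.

1 m/s = 3.28084 ft/s, so 30.08 × 3.28084 = 98.69 ft/s.

98.69 ft/s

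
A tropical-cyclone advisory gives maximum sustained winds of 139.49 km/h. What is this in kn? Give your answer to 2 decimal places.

1 km/h = 0.539957 kt, so 139.49 × 0.539957 = 75.32 kt.

75.32 kt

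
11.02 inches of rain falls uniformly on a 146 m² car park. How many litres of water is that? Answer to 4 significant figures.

40870 litres

Depth: 11.02 in × 25.4 = 279.908 mm.
1 mm over 1 m² is 1 L, so volume = 279.908 × 146 = 40866.568 L ≈ 40870 L.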